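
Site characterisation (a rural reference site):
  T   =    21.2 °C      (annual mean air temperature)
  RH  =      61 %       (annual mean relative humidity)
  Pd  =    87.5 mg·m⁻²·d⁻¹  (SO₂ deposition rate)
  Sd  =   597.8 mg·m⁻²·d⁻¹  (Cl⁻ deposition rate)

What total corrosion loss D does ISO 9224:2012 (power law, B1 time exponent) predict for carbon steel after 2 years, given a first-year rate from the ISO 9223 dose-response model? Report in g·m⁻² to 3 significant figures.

D(2) = 1.44e+03 g·m⁻²

carbon steel: T>10 °C ⇒ hinge -0.054·(21.2−10) = -0.6048
  SO₂ term: 1.77·87.5^0.52·exp(0.02·61-0.6048) = 33.5
  Sd branch = 0.102·Sd^0.62·e^(0.033·RH+0.04·T) = 93.88 μm/a
  sum: 33.5 + 93.88 → r_corr = 127.4 μm/a
Long-term exponent b (ISO 9224 Table 2, B1) = 0.523
  D(2) = 127.4 × 2^0.523 = 127.4 × 1.437 = 183 μm
  Mass loss = 183 μm × 7.85 g/cm³ = 1437 g·m⁻²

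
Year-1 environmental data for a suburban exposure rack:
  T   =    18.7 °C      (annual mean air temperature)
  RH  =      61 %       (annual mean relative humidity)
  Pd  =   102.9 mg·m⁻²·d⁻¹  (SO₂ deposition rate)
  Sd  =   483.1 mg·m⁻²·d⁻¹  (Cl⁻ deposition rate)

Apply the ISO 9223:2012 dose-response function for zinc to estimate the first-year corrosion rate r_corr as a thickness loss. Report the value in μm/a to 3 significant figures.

zinc: f(T) = -0.071·(T−10) [T>10 °C] = -0.6177
  SO₂ term: 0.0129·102.9^0.44·exp(0.046·61-0.6177) = 0.8839
  Sd branch = 0.0175·Sd^0.57·e^(0.008·RH+0.085·T) = 4.734 μm/a
  r_corr = 0.8839 + 4.734 = 5.617 μm/a

r_corr = 5.62 μm/a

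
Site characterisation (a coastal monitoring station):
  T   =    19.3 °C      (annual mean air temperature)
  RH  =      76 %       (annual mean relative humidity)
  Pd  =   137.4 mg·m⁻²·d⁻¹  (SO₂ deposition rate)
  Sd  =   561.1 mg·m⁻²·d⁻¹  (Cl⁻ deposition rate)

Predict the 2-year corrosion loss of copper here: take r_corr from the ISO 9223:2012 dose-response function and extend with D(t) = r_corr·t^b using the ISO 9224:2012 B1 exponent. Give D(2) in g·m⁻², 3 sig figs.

copper: temperature factor f = -0.080·(9.3) = -0.7440
  sulphur-dioxide contribution → 0.8024 μm/a
  chloride contribution → 2.249 μm/a
  total first-year rate 3.051 μm/a
ISO 9224: D(t) = r_corr · t^b with b = 0.667 (copper, B1)
  D(2) = 3.051 × 2^0.667 = 3.051 × 1.588 = 4.844 μm
  Mass loss = 4.844 μm × 8.96 g/cm³ = 43.4 g·m⁻²

D(2) = 43.4 g·m⁻²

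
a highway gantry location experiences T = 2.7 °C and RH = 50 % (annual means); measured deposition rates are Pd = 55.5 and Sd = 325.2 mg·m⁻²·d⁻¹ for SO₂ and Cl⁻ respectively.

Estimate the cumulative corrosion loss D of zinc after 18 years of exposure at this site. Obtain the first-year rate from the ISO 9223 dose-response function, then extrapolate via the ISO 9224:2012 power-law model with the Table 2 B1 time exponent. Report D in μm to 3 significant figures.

D(18) = 15.3 μm

zinc: T≤10 °C ⇒ hinge +0.038·(2.7−10) = -0.2774
  sulphur-dioxide contribution → 0.5708 μm/a
  chloride contribution → 0.8879 μm/a
  total first-year rate 1.459 μm/a
ISO 9224: D(t) = r_corr · t^b with b = 0.813 (zinc, B1)
  D(18) = 1.459 × 18^0.813 = 1.459 × 10.48 = 15.29 μm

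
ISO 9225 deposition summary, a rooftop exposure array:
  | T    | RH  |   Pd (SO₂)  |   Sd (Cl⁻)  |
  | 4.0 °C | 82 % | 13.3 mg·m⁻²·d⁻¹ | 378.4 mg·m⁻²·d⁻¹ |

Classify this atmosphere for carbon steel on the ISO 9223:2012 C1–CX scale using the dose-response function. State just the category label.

carbon steel: f(T) = +0.150·(T−10) [T≤10 °C] = -0.9000
  sulphur-dioxide contribution → 14.25 μm/a
  chloride contribution → 71.06 μm/a
  ⇒ r_corr(carbon steel) = 85.31 μm/a
85.3 μm/a falls in (80, 200] for carbon steel → category C5

C5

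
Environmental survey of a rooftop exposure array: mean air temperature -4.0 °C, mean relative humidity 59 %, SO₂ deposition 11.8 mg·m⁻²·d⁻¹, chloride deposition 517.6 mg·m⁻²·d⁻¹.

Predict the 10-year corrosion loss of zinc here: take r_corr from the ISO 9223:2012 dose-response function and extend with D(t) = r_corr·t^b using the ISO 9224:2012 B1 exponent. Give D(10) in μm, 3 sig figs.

zinc: temperature factor f = +0.038·(-14.0) = -0.5320
  sulphur-dioxide contribution → 0.3387 μm/a
  chloride contribution → 0.7036 μm/a
  total first-year rate 1.042 μm/a
Long-term exponent b (ISO 9224 Table 2, B1) = 0.813
  D(10) = 1.042 × 10^0.813 = 1.042 × 6.501 = 6.777 μm

D(10) = 6.78 μm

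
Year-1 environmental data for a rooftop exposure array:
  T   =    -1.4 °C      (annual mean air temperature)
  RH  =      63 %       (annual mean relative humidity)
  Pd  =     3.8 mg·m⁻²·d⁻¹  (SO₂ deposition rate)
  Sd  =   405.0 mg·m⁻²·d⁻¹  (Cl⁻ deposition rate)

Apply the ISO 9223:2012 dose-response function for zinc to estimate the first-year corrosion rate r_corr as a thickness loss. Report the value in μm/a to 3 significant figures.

r_corr = 1.06 μm/a

zinc: temperature factor f = +0.038·(-11.4) = -0.4332
  Pd branch = 0.0129·Pd^0.44·e^(0.046·RH+f) = 0.273 μm/a
  Cl⁻ term: 0.0175·405.0^0.57·exp(0.008·63+0.085·-1.4) = 0.7879
  r_corr = 0.273 + 0.7879 = 1.061 μm/a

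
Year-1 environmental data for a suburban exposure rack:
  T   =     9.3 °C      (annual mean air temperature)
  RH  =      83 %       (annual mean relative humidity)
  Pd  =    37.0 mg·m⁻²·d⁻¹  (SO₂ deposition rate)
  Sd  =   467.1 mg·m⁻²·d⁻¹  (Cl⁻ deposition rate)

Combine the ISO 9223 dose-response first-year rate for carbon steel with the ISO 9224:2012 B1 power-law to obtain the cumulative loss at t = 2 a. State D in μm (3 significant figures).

carbon steel: f(T) = +0.150·(T−10) [T≤10 °C] = -0.1050
  Pd branch = 1.77·Pd^0.52·e^(0.02·RH+f) = 54.8 μm/a
  Cl⁻ term: 0.102·467.1^0.62·exp(0.033·83+0.04·9.3) = 103.4
  sum: 54.8 + 103.4 → r_corr = 158.2 μm/a
Power-law: D(2) = r_corr · 2^0.523
  D(2) = 158.2 × 2^0.523 = 158.2 × 1.437 = 227.4 μm

D(2) = 227 μm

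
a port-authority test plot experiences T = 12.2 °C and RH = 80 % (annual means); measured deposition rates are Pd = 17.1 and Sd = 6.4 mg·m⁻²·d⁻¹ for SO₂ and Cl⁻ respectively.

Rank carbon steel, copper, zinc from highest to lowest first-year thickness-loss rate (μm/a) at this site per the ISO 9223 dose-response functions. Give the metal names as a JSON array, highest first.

["carbon steel", "zinc", "copper"]

carbon steel: T>10 °C ⇒ hinge -0.054·(12.2−10) = -0.1188
  SO₂ term: 1.77·17.1^0.52·exp(0.02·80-0.1188) = 34.07
  Cl⁻ term: 0.102·6.4^0.62·exp(0.033·80+0.04·12.2) = 7.36
  sum: 34.07 + 7.36 → r_corr = 41.43 μm/a
copper: T>10 °C ⇒ hinge -0.080·(12.2−10) = -0.1760
  Pd branch = 0.0053·Pd^0.26·e^(0.059·RH+f) = 1.043 μm/a
  Cl⁻ term: 0.01025·6.4^0.27·exp(0.036·80+0.049·12.2) = 0.548
  sum: 1.043 + 0.548 → r_corr = 1.591 μm/a
zinc: f(T) = -0.071·(T−10) [T>10 °C] = -0.1562
  SO₂ term: 0.0129·17.1^0.44·exp(0.046·80-0.1562) = 1.526
  Cl⁻ term: 0.0175·6.4^0.57·exp(0.008·80+0.085·12.2) = 0.2697
  sum: 1.526 + 0.2697 → r_corr = 1.795 μm/a
Ordering by μm/a: carbon steel (41.4) > zinc (1.8) > copper (1.59)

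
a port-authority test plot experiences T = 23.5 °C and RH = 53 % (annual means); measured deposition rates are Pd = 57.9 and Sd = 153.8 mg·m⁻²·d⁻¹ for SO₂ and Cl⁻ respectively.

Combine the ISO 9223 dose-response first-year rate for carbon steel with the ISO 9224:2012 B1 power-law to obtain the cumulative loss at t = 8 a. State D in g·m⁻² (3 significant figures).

D(8) = 1.27e+03 g·m⁻²

carbon steel: f(T) = -0.054·(T−10) [T>10 °C] = -0.7290
  SO₂ term: 1.77·57.9^0.52·exp(0.02·53-0.7290) = 20.34
  Sd branch = 0.102·Sd^0.62·e^(0.033·RH+0.04·T) = 34.07 μm/a
  sum: 20.34 + 34.07 → r_corr = 54.41 μm/a
ISO 9224: D(t) = r_corr · t^b with b = 0.523 (carbon steel, B1)
  D(8) = 54.41 × 8^0.523 = 54.41 × 2.967 = 161.4 μm
  Mass loss = 161.4 μm × 7.85 g/cm³ = 1267 g·m⁻²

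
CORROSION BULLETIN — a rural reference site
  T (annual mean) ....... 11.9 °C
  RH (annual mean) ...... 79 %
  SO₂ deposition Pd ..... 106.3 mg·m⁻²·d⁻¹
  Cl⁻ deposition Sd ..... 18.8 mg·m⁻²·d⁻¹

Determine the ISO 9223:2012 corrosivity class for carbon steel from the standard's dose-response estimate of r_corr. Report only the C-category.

carbon steel: T>10 °C ⇒ hinge -0.054·(11.9−10) = -0.1026
  sulphur-dioxide contribution → 87.78 μm/a
  chloride contribution → 13.72 μm/a
  total first-year rate 101.5 μm/a
Category bounds: 80…200 μm/a bracket r_corr ⇒ C5

C5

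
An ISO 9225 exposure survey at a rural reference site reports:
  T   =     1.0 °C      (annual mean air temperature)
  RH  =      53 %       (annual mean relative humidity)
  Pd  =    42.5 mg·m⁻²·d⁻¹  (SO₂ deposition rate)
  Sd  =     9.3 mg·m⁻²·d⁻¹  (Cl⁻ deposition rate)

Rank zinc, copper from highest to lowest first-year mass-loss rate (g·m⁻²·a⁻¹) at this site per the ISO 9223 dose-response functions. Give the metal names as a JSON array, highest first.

zinc: temperature factor f = +0.038·(-9.0) = -0.3420
  sulphur-dioxide contribution → 0.5462 μm/a
  chloride contribution → 0.1038 μm/a
  ⇒ r_corr(zinc) = 0.65 μm/a
  mass loss = 0.65 μm/a × 7.14 g/cm³ = 4.641 g·m⁻²·a⁻¹
copper: T≤10 °C ⇒ hinge +0.126·(1.0−10) = -1.1340
  sulphur-dioxide contribution → 0.1031 μm/a
  chloride contribution → 0.1325 μm/a
  total first-year rate 0.2356 μm/a
  mass loss = 0.2356 μm/a × 8.96 g/cm³ = 2.111 g·m⁻²·a⁻¹
Ordering by g·m⁻²·a⁻¹: zinc (4.64) > copper (2.11)

["zinc", "copper"]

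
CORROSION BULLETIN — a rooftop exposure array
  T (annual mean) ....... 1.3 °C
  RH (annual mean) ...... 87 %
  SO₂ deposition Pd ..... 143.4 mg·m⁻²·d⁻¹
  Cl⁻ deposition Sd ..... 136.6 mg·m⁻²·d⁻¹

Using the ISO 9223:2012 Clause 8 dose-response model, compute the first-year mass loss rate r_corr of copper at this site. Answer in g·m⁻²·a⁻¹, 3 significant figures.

copper: f(T) = +0.126·(T−10) [T≤10 °C] = -1.0962
  SO₂ term: 0.0053·143.4^0.26·exp(0.059·87-1.0962) = 1.092
  Cl⁻ term: 0.01025·136.6^0.27·exp(0.036·87+0.049·1.3) = 0.9444
  sum: 1.092 + 0.9444 → r_corr = 2.036 μm/a
Convert to mass loss: 2.036 μm/a × 8.96 g/cm³ = 18.24 g·m⁻²·a⁻¹

r_corr = 18.2 g·m⁻²·a⁻¹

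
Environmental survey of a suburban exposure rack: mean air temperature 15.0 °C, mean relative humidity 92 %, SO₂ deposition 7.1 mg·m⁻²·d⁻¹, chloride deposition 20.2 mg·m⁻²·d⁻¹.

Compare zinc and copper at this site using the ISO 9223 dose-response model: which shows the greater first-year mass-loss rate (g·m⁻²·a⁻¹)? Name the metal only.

zinc: T>10 °C ⇒ hinge -0.071·(15.0−10) = -0.3550
  SO₂ term: 0.0129·7.1^0.44·exp(0.046·92-0.3550) = 1.475
  Cl⁻ term: 0.0175·20.2^0.57·exp(0.008·92+0.085·15.0) = 0.7252
  r_corr = 1.475 + 0.7252 = 2.201 μm/a
  mass loss = 2.201 μm/a × 7.14 g/cm³ = 15.71 g·m⁻²·a⁻¹
copper: f(T) = -0.080·(T−10) [T>10 °C] = -0.4000
  Pd branch = 0.0053·Pd^0.26·e^(0.059·RH+f) = 1.347 μm/a
  Cl⁻ term: 0.01025·20.2^0.27·exp(0.036·92+0.049·15.0) = 1.321
  sum: 1.347 + 1.321 → r_corr = 2.667 μm/a
  mass loss = 2.667 μm/a × 8.96 g/cm³ = 23.9 g·m⁻²·a⁻¹
Ordering by g·m⁻²·a⁻¹: copper (23.9) > zinc (15.7)

copper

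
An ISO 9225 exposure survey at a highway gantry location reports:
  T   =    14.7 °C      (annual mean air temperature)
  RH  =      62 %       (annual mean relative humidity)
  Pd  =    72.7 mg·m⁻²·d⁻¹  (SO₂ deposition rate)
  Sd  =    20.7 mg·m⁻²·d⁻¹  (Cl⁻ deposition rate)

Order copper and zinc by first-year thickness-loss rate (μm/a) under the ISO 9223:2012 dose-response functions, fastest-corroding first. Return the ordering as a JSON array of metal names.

copper: T>10 °C ⇒ hinge -0.080·(14.7−10) = -0.3760
  sulphur-dioxide contribution → 0.4302 μm/a
  chloride contribution → 0.4448 μm/a
  ⇒ r_corr(copper) = 0.875 μm/a
zinc: T>10 °C ⇒ hinge -0.071·(14.7−10) = -0.3337
  sulphur-dioxide contribution → 1.055 μm/a
  chloride contribution → 0.5639 μm/a
  ⇒ r_corr(zinc) = 1.619 μm/a
Ordering by μm/a: zinc (1.62) > copper (0.875)

["zinc", "copper"]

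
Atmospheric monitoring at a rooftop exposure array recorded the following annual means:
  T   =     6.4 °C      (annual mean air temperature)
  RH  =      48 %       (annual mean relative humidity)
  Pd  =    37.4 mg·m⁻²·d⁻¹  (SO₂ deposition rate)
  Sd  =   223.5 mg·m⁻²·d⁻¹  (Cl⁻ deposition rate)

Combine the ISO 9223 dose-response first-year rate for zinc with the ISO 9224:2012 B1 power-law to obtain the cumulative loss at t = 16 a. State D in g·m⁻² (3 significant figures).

zinc: T≤10 °C ⇒ hinge +0.038·(6.4−10) = -0.1368
  sulphur-dioxide contribution → 0.5037 μm/a
  chloride contribution → 0.9664 μm/a
  total first-year rate 1.47 μm/a
ISO 9224: D(t) = r_corr · t^b with b = 0.813 (zinc, B1)
  D(16) = 1.47 × 16^0.813 = 1.47 × 9.527 = 14.01 μm
  Mass loss = 14.01 μm × 7.14 g/cm³ = 100 g·m⁻²

D(16) = 100 g·m⁻²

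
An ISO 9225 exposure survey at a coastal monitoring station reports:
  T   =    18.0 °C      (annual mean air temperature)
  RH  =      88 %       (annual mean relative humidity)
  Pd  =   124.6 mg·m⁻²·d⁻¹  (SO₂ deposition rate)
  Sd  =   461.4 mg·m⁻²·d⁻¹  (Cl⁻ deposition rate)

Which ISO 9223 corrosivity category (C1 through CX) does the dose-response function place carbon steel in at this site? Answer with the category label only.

carbon steel: f(T) = -0.054·(T−10) [T>10 °C] = -0.4320
  Pd branch = 1.77·Pd^0.52·e^(0.02·RH+f) = 82.11 μm/a
  Sd branch = 0.102·Sd^0.62·e^(0.033·RH+0.04·T) = 171.5 μm/a
  r_corr = 82.11 + 171.5 = 253.6 μm/a
ISO 9223 Table 2 (carbon steel): 200 < 254 ≤ 700 μm/a ⇒ CX

CX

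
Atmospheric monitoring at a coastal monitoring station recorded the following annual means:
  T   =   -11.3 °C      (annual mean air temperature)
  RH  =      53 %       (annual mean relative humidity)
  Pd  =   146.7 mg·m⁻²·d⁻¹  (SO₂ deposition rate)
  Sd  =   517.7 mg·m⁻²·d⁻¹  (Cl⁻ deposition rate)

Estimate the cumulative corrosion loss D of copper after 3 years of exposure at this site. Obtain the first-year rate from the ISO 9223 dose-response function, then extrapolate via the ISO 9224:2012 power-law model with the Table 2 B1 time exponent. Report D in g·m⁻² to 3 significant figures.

D(3) = 4.56 g·m⁻²

copper: f(T) = +0.126·(T−10) [T≤10 °C] = -2.6838
  Pd branch = 0.0053·Pd^0.26·e^(0.059·RH+f) = 0.0302 μm/a
  Cl⁻ term: 0.01025·517.7^0.27·exp(0.036·53+0.049·-11.3) = 0.2146
  r_corr = 0.0302 + 0.2146 = 0.2448 μm/a
Long-term exponent b (ISO 9224 Table 2, B1) = 0.667
  D(3) = 0.2448 × 3^0.667 = 0.2448 × 2.081 = 0.5095 μm
  Mass loss = 0.5095 μm × 8.96 g/cm³ = 4.565 g·m⁻²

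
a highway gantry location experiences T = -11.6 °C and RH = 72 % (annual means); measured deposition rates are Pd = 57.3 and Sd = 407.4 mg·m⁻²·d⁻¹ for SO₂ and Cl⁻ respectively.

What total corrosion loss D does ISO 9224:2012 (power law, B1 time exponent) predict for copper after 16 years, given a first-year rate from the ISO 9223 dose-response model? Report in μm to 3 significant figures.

copper: temperature factor f = +0.126·(-21.6) = -2.7216
  Pd branch = 0.0053·Pd^0.26·e^(0.059·RH+f) = 0.06987 μm/a
  Cl⁻ term: 0.01025·407.4^0.27·exp(0.036·72+0.049·-11.6) = 0.3929
  r_corr = 0.06987 + 0.3929 = 0.4628 μm/a
ISO 9224: D(t) = r_corr · t^b with b = 0.667 (copper, B1)
  D(16) = 0.4628 × 16^0.667 = 0.4628 × 6.355 = 2.941 μm

D(16) = 2.94 μm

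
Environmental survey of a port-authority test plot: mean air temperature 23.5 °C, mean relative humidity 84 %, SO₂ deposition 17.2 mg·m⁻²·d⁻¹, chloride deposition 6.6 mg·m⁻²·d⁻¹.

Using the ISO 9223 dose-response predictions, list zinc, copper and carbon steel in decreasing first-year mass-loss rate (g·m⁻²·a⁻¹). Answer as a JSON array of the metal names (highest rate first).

zinc: T>10 °C ⇒ hinge -0.071·(23.5−10) = -0.9585
  Pd branch = 0.0129·Pd^0.44·e^(0.046·RH+f) = 0.8243 μm/a
  Cl⁻ term: 0.0175·6.6^0.57·exp(0.008·84+0.085·23.5) = 0.7405
  r_corr = 0.8243 + 0.7405 = 1.565 μm/a
  mass loss = 1.565 μm/a × 7.14 g/cm³ = 11.17 g·m⁻²·a⁻¹
copper: temperature factor f = -0.080·(13.5) = -1.0800
  Pd branch = 0.0053·Pd^0.26·e^(0.059·RH+f) = 0.5356 μm/a
  Sd branch = 0.01025·Sd^0.27·e^(0.036·RH+0.049·T) = 1.11 μm/a
  sum: 0.5356 + 1.11 → r_corr = 1.646 μm/a
  mass loss = 1.646 μm/a × 8.96 g/cm³ = 14.75 g·m⁻²·a⁻¹
carbon steel: temperature factor f = -0.054·(13.5) = -0.7290
  SO₂ term: 1.77·17.2^0.52·exp(0.02·84-0.7290) = 20.11
  Cl⁻ term: 0.102·6.6^0.62·exp(0.033·84+0.04·23.5) = 13.45
  r_corr = 20.11 + 13.45 = 33.57 μm/a
  mass loss = 33.57 μm/a × 7.85 g/cm³ = 263.5 g·m⁻²·a⁻¹
Ordering by g·m⁻²·a⁻¹: carbon steel (263) > copper (14.7) > zinc (11.2)

["carbon steel", "copper", "zinc"]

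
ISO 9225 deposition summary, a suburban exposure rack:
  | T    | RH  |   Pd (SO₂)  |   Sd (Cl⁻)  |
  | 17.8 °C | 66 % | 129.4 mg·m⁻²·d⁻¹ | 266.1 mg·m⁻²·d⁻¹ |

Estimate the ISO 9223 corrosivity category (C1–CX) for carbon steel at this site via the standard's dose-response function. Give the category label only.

C5

carbon steel: f(T) = -0.054·(T−10) [T>10 °C] = -0.4212
  Pd branch = 1.77·Pd^0.52·e^(0.02·RH+f) = 54.52 μm/a
  Sd branch = 0.102·Sd^0.62·e^(0.033·RH+0.04·T) = 58.51 μm/a
  sum: 54.52 + 58.51 → r_corr = 113 μm/a
ISO 9223 Table 2 (carbon steel): 80 < 113 ≤ 200 μm/a ⇒ C5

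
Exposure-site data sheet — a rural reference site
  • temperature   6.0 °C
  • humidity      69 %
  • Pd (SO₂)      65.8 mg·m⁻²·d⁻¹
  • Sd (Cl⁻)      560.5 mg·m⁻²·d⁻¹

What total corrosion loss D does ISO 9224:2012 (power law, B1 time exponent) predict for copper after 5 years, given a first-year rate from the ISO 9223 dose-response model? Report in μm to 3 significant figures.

D(5) = 4.29 μm

copper: f(T) = +0.126·(T−10) [T≤10 °C] = -0.5040
  SO₂ term: 0.0053·65.8^0.26·exp(0.059·69-0.5040) = 0.5574
  Sd branch = 0.01025·Sd^0.27·e^(0.036·RH+0.049·T) = 0.9106 μm/a
  r_corr = 0.5574 + 0.9106 = 1.468 μm/a
Long-term exponent b (ISO 9224 Table 2, B1) = 0.667
  D(5) = 1.468 × 5^0.667 = 1.468 × 2.926 = 4.295 μm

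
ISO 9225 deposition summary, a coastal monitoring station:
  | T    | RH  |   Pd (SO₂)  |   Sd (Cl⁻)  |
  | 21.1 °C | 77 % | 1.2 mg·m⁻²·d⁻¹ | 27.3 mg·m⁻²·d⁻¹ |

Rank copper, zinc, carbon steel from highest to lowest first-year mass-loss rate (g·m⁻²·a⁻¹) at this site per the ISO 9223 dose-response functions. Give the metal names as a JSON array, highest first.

copper: temperature factor f = -0.080·(11.1) = -0.8880
  sulphur-dioxide contribution → 0.2149 μm/a
  chloride contribution → 1.126 μm/a
  ⇒ r_corr(copper) = 1.34 μm/a
  mass loss = 1.34 μm/a × 8.96 g/cm³ = 12.01 g·m⁻²·a⁻¹
zinc: temperature factor f = -0.071·(11.1) = -0.7881
  sulphur-dioxide contribution → 0.2195 μm/a
  chloride contribution → 1.283 μm/a
  ⇒ r_corr(zinc) = 1.502 μm/a
  mass loss = 1.502 μm/a × 7.14 g/cm³ = 10.72 g·m⁻²·a⁻¹
carbon steel: T>10 °C ⇒ hinge -0.054·(21.1−10) = -0.5994
  sulphur-dioxide contribution → 4.985 μm/a
  chloride contribution → 23.39 μm/a
  total first-year rate 28.38 μm/a
  mass loss = 28.38 μm/a × 7.85 g/cm³ = 222.8 g·m⁻²·a⁻¹
Ordering by g·m⁻²·a⁻¹: carbon steel (223) > copper (12) > zinc (10.7)

["carbon steel", "copper", "zinc"]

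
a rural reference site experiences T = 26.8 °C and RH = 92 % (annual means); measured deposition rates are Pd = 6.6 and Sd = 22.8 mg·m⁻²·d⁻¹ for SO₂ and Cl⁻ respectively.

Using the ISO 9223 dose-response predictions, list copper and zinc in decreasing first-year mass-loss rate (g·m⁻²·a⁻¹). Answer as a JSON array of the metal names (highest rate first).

["copper", "zinc"]

copper: f(T) = -0.080·(T−10) [T>10 °C] = -1.3440
  sulphur-dioxide contribution → 0.5141 μm/a
  chloride contribution → 2.433 μm/a
  ⇒ r_corr(copper) = 2.947 μm/a
  mass loss = 2.947 μm/a × 8.96 g/cm³ = 26.4 g·m⁻²·a⁻¹
zinc: f(T) = -0.071·(T−10) [T>10 °C] = -1.1928
  sulphur-dioxide contribution → 0.6182 μm/a
  chloride contribution → 2.118 μm/a
  total first-year rate 2.737 μm/a
  mass loss = 2.737 μm/a × 7.14 g/cm³ = 19.54 g·m⁻²·a⁻¹
Ordering by g·m⁻²·a⁻¹: copper (26.4) > zinc (19.5)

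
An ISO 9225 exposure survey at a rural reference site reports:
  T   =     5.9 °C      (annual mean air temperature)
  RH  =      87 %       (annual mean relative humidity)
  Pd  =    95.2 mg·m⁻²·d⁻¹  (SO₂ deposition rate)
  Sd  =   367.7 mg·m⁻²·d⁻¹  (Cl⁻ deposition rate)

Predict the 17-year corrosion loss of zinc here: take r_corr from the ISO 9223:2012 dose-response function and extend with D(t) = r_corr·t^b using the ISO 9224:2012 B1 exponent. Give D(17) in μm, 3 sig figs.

zinc: temperature factor f = +0.038·(-4.1) = -0.1558
  sulphur-dioxide contribution → 4.483 μm/a
  chloride contribution → 1.68 μm/a
  total first-year rate 6.164 μm/a
ISO 9224: D(t) = r_corr · t^b with b = 0.813 (zinc, B1)
  D(17) = 6.164 × 17^0.813 = 6.164 × 10.01 = 61.69 μm

D(17) = 61.7 μm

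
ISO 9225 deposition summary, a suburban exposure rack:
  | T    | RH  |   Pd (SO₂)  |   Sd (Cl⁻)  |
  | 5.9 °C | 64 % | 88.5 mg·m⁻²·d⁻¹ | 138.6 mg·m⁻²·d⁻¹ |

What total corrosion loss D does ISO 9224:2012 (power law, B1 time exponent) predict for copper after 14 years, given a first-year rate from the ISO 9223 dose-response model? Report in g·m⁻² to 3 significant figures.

copper: temperature factor f = +0.126·(-4.1) = -0.5166
  Pd branch = 0.0053·Pd^0.26·e^(0.059·RH+f) = 0.4426 μm/a
  Cl⁻ term: 0.01025·138.6^0.27·exp(0.036·64+0.049·5.9) = 0.519
  r_corr = 0.4426 + 0.519 = 0.9616 μm/a
Long-term exponent b (ISO 9224 Table 2, B1) = 0.667
  D(14) = 0.9616 × 14^0.667 = 0.9616 × 5.814 = 5.591 μm
  Mass loss = 5.591 μm × 8.96 g/cm³ = 50.09 g·m⁻²

D(14) = 50.1 g·m⁻²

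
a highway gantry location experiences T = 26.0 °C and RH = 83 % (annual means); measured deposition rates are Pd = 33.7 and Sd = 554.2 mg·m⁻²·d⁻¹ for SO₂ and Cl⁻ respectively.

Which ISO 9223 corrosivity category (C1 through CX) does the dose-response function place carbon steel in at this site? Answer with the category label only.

carbon steel: f(T) = -0.054·(T−10) [T>10 °C] = -0.8640
  Pd branch = 1.77·Pd^0.52·e^(0.02·RH+f) = 24.44 μm/a
  Sd branch = 0.102·Sd^0.62·e^(0.033·RH+0.04·T) = 224.3 μm/a
  r_corr = 24.44 + 224.3 = 248.8 μm/a
Category bounds: 200…700 μm/a bracket r_corr ⇒ CX

CX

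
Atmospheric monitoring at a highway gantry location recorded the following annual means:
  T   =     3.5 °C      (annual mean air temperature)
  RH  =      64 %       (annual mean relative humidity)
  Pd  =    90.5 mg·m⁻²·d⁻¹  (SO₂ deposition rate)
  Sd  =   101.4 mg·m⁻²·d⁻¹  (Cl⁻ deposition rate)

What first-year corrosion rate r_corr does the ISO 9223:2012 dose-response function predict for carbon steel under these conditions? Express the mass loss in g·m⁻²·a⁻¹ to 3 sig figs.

carbon steel: T≤10 °C ⇒ hinge +0.150·(3.5−10) = -0.9750
  Pd branch = 1.77·Pd^0.52·e^(0.02·RH+f) = 25 μm/a
  Sd branch = 0.102·Sd^0.62·e^(0.033·RH+0.04·T) = 17 μm/a
  r_corr = 25 + 17 = 41.99 μm/a
Convert to mass loss: 41.99 μm/a × 7.85 g/cm³ = 329.7 g·m⁻²·a⁻¹

r_corr = 330 g·m⁻²·a⁻¹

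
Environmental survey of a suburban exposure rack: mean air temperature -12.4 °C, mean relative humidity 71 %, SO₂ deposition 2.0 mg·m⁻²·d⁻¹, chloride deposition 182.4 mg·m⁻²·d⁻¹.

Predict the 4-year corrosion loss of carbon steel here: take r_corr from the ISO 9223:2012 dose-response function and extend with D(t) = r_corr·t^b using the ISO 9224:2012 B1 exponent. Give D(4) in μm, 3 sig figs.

D(4) = 34.4 μm

carbon steel: temperature factor f = +0.150·(-22.4) = -3.3600
  SO₂ term: 1.77·2.0^0.52·exp(0.02·71-3.3600) = 0.3647
  Sd branch = 0.102·Sd^0.62·e^(0.033·RH+0.04·T) = 16.31 μm/a
  r_corr = 0.3647 + 16.31 = 16.68 μm/a
ISO 9224: D(t) = r_corr · t^b with b = 0.523 (carbon steel, B1)
  D(4) = 16.68 × 4^0.523 = 16.68 × 2.065 = 34.44 μm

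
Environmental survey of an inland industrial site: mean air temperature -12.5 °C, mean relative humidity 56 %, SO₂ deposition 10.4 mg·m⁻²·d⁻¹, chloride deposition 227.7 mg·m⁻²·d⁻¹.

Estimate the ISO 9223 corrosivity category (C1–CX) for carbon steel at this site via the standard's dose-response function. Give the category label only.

C2

carbon steel: T≤10 °C ⇒ hinge +0.150·(-12.5−10) = -3.3750
  sulphur-dioxide contribution → 0.6273 μm/a
  chloride contribution → 11.37 μm/a
  ⇒ r_corr(carbon steel) = 11.99 μm/a
ISO 9223 Table 2 (carbon steel): 1.3 < 12 ≤ 25 μm/a ⇒ C2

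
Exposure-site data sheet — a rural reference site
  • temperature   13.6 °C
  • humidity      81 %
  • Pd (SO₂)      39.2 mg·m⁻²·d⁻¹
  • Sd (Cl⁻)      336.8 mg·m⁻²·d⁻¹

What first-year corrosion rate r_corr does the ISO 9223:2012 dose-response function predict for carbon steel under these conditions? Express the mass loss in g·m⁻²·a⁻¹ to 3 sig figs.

r_corr = 1.13e+03 g·m⁻²·a⁻¹

carbon steel: f(T) = -0.054·(T−10) [T>10 °C] = -0.1944
  SO₂ term: 1.77·39.2^0.52·exp(0.02·81-0.1944) = 49.61
  Sd branch = 0.102·Sd^0.62·e^(0.033·RH+0.04·T) = 93.91 μm/a
  sum: 49.61 + 93.91 → r_corr = 143.5 μm/a
Convert to mass loss: 143.5 μm/a × 7.85 g/cm³ = 1127 g·m⁻²·a⁻¹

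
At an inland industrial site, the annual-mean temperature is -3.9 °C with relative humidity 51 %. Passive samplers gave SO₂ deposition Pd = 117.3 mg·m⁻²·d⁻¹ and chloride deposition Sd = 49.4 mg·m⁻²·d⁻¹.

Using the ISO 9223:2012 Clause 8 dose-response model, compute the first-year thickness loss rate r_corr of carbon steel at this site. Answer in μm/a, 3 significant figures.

r_corr = 12.5 μm/a

carbon steel: temperature factor f = +0.150·(-13.9) = -2.0850
  Pd branch = 1.77·Pd^0.52·e^(0.02·RH+f) = 7.269 μm/a
  Cl⁻ term: 0.102·49.4^0.62·exp(0.033·51+0.04·-3.9) = 5.271
  sum: 7.269 + 5.271 → r_corr = 12.54 μm/a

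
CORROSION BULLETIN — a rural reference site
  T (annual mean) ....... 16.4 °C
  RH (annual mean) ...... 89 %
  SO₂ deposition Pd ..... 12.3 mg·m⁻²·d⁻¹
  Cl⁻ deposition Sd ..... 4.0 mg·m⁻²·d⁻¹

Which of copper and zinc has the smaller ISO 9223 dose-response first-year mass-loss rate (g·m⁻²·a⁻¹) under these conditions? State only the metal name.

copper: T>10 °C ⇒ hinge -0.080·(16.4−10) = -0.5120
  sulphur-dioxide contribution → 1.164 μm/a
  chloride contribution → 0.8199 μm/a
  total first-year rate 1.983 μm/a
  mass loss = 1.983 μm/a × 8.96 g/cm³ = 17.77 g·m⁻²·a⁻¹
zinc: f(T) = -0.071·(T−10) [T>10 °C] = -0.4544
  sulphur-dioxide contribution → 1.482 μm/a
  chloride contribution → 0.3168 μm/a
  total first-year rate 1.799 μm/a
  mass loss = 1.799 μm/a × 7.14 g/cm³ = 12.84 g·m⁻²·a⁻¹
Ordering by g·m⁻²·a⁻¹: copper (17.8) > zinc (12.8)

zinc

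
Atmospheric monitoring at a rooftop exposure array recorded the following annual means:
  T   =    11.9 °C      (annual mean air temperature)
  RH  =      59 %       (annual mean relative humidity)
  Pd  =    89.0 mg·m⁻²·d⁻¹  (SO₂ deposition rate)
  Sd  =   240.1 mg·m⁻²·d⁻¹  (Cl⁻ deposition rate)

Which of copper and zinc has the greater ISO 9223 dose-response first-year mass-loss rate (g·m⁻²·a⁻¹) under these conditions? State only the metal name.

zinc

copper: f(T) = -0.080·(T−10) [T>10 °C] = -0.1520
  Pd branch = 0.0053·Pd^0.26·e^(0.059·RH+f) = 0.4752 μm/a
  Sd branch = 0.01025·Sd^0.27·e^(0.036·RH+0.049·T) = 0.6747 μm/a
  sum: 0.4752 + 0.6747 → r_corr = 1.15 μm/a
  mass loss = 1.15 μm/a × 8.96 g/cm³ = 10.3 g·m⁻²·a⁻¹
zinc: T>10 °C ⇒ hinge -0.071·(11.9−10) = -0.1349
  Pd branch = 0.0129·Pd^0.44·e^(0.046·RH+f) = 1.226 μm/a
  Cl⁻ term: 0.0175·240.1^0.57·exp(0.008·59+0.085·11.9) = 1.754
  sum: 1.226 + 1.754 → r_corr = 2.98 μm/a
  mass loss = 2.98 μm/a × 7.14 g/cm³ = 21.28 g·m⁻²·a⁻¹
Ordering by g·m⁻²·a⁻¹: zinc (21.3) > copper (10.3)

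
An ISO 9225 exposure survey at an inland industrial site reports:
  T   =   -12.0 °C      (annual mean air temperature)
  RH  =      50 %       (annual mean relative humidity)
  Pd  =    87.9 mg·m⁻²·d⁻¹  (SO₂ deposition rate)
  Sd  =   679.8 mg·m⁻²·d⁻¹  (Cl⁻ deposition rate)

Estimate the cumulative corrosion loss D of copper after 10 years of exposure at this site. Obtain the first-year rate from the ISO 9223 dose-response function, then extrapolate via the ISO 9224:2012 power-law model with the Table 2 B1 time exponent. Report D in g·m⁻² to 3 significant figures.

copper: T≤10 °C ⇒ hinge +0.126·(-12.0−10) = -2.7720
  sulphur-dioxide contribution → 0.02028 μm/a
  chloride contribution → 0.2004 μm/a
  total first-year rate 0.2206 μm/a
ISO 9224: D(t) = r_corr · t^b with b = 0.667 (copper, B1)
  D(10) = 0.2206 × 10^0.667 = 0.2206 × 4.645 = 1.025 μm
  Mass loss = 1.025 μm × 8.96 g/cm³ = 9.183 g·m⁻²

D(10) = 9.18 g·m⁻²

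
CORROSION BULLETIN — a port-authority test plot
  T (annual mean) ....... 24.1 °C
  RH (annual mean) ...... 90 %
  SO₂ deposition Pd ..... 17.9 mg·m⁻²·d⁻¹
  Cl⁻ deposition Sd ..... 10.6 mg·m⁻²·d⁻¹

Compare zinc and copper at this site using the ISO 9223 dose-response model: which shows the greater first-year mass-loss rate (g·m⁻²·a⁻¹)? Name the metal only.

copper

zinc: temperature factor f = -0.071·(14.1) = -1.0011
  Pd branch = 0.0129·Pd^0.44·e^(0.046·RH+f) = 1.059 μm/a
  Cl⁻ term: 0.0175·10.6^0.57·exp(0.008·90+0.085·24.1) = 1.071
  sum: 1.059 + 1.071 → r_corr = 2.13 μm/a
  mass loss = 2.13 μm/a × 7.14 g/cm³ = 15.21 g·m⁻²·a⁻¹
copper: temperature factor f = -0.080·(14.1) = -1.1280
  Pd branch = 0.0053·Pd^0.26·e^(0.059·RH+f) = 0.7349 μm/a
  Cl⁻ term: 0.01025·10.6^0.27·exp(0.036·90+0.049·24.1) = 1.613
  r_corr = 0.7349 + 1.613 = 2.348 μm/a
  mass loss = 2.348 μm/a × 8.96 g/cm³ = 21.03 g·m⁻²·a⁻¹
Ordering by g·m⁻²·a⁻¹: copper (21) > zinc (15.2)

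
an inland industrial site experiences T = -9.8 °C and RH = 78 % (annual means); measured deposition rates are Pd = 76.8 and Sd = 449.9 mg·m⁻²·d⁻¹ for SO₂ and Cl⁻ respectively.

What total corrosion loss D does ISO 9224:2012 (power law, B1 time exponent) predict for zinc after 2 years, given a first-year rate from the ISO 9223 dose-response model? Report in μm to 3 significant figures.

zinc: T≤10 °C ⇒ hinge +0.038·(-9.8−10) = -0.7524
  sulphur-dioxide contribution → 1.485 μm/a
  chloride contribution → 0.4619 μm/a
  total first-year rate 1.947 μm/a
Long-term exponent b (ISO 9224 Table 2, B1) = 0.813
  D(2) = 1.947 × 2^0.813 = 1.947 × 1.757 = 3.42 μm

D(2) = 3.42 μm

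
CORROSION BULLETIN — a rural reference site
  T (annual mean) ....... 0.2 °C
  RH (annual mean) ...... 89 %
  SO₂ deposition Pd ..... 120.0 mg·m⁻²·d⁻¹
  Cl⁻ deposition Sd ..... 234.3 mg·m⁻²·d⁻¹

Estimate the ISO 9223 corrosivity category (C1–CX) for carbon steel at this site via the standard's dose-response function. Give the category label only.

C5

carbon steel: temperature factor f = +0.150·(-9.8) = -1.4700
  SO₂ term: 1.77·120.0^0.52·exp(0.02·89-1.4700) = 29.09
  Sd branch = 0.102·Sd^0.62·e^(0.033·RH+0.04·T) = 57.13 μm/a
  r_corr = 29.09 + 57.13 = 86.22 μm/a
86.2 μm/a falls in (80, 200] for carbon steel → category C5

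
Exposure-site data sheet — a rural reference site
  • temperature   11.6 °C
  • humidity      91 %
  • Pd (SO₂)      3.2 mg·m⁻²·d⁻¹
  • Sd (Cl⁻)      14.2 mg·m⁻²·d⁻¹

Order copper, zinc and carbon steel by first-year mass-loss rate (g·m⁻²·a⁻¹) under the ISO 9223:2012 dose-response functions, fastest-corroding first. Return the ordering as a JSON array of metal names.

copper: temperature factor f = -0.080·(1.6) = -0.1280
  Pd branch = 0.0053·Pd^0.26·e^(0.059·RH+f) = 1.354 μm/a
  Sd branch = 0.01025·Sd^0.27·e^(0.036·RH+0.049·T) = 0.9805 μm/a
  r_corr = 1.354 + 0.9805 = 2.335 μm/a
  mass loss = 2.335 μm/a × 8.96 g/cm³ = 20.92 g·m⁻²·a⁻¹
zinc: temperature factor f = -0.071·(1.6) = -0.1136
  Pd branch = 0.0129·Pd^0.44·e^(0.046·RH+f) = 1.263 μm/a
  Cl⁻ term: 0.0175·14.2^0.57·exp(0.008·91+0.085·11.6) = 0.4408
  r_corr = 1.263 + 0.4408 = 1.704 μm/a
  mass loss = 1.704 μm/a × 7.14 g/cm³ = 12.17 g·m⁻²·a⁻¹
carbon steel: temperature factor f = -0.054·(1.6) = -0.0864
  SO₂ term: 1.77·3.2^0.52·exp(0.02·91-0.0864) = 18.35
  Cl⁻ term: 0.102·14.2^0.62·exp(0.033·91+0.04·11.6) = 16.93
  sum: 18.35 + 16.93 → r_corr = 35.28 μm/a
  mass loss = 35.28 μm/a × 7.85 g/cm³ = 276.9 g·m⁻²·a⁻¹
Ordering by g·m⁻²·a⁻¹: carbon steel (277) > copper (20.9) > zinc (12.2)

["carbon steel", "copper", "zinc"]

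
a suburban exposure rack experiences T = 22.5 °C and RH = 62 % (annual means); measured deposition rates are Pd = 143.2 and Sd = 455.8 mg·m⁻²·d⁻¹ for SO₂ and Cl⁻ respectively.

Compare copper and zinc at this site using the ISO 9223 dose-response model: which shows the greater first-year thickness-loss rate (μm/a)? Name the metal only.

copper: temperature factor f = -0.080·(12.5) = -1.0000
  Pd branch = 0.0053·Pd^0.26·e^(0.059·RH+f) = 0.2749 μm/a
  Cl⁻ term: 0.01025·455.8^0.27·exp(0.036·62+0.049·22.5) = 1.502
  r_corr = 0.2749 + 1.502 = 1.777 μm/a
zinc: f(T) = -0.071·(T−10) [T>10 °C] = -0.8875
  SO₂ term: 0.0129·143.2^0.44·exp(0.046·62-0.8875) = 0.8173
  Sd branch = 0.0175·Sd^0.57·e^(0.008·RH+0.085·T) = 6.376 μm/a
  r_corr = 0.8173 + 6.376 = 7.193 μm/a
Ordering by μm/a: zinc (7.19) > copper (1.78)

zinc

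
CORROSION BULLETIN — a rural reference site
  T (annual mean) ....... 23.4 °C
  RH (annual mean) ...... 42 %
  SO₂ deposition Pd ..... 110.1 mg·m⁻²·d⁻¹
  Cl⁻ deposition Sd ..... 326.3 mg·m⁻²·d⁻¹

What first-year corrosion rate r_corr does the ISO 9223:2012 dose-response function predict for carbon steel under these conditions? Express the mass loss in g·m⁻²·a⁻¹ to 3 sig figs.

r_corr = 475 g·m⁻²·a⁻¹

carbon steel: T>10 °C ⇒ hinge -0.054·(23.4−10) = -0.7236
  sulphur-dioxide contribution → 22.92 μm/a
  chloride contribution → 37.62 μm/a
  total first-year rate 60.55 μm/a
Convert to mass loss: 60.55 μm/a × 7.85 g/cm³ = 475.3 g·m⁻²·a⁻¹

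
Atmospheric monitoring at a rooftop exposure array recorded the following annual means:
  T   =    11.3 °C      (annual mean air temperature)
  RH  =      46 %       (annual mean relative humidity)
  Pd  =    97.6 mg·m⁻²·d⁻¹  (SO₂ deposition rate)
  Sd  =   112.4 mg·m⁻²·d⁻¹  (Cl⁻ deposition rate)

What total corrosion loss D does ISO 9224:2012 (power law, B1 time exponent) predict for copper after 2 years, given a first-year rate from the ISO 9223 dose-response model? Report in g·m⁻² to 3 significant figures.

D(2) = 8.13 g·m⁻²

copper: f(T) = -0.080·(T−10) [T>10 °C] = -0.1040
  Pd branch = 0.0053·Pd^0.26·e^(0.059·RH+f) = 0.2372 μm/a
  Cl⁻ term: 0.01025·112.4^0.27·exp(0.036·46+0.049·11.3) = 0.3343
  sum: 0.2372 + 0.3343 → r_corr = 0.5714 μm/a
Power-law: D(2) = r_corr · 2^0.667
  D(2) = 0.5714 × 2^0.667 = 0.5714 × 1.588 = 0.9073 μm
  Mass loss = 0.9073 μm × 8.96 g/cm³ = 8.129 g·m⁻²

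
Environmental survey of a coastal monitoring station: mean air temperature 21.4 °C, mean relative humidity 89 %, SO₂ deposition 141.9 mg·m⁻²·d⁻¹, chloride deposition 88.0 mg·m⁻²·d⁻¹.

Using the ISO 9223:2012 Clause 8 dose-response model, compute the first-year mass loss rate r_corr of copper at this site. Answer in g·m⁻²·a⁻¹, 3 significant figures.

r_corr = 34.8 g·m⁻²·a⁻¹

copper: temperature factor f = -0.080·(11.4) = -0.9120
  Pd branch = 0.0053·Pd^0.26·e^(0.059·RH+f) = 1.473 μm/a
  Cl⁻ term: 0.01025·88.0^0.27·exp(0.036·89+0.049·21.4) = 2.413
  sum: 1.473 + 2.413 → r_corr = 3.886 μm/a
Convert to mass loss: 3.886 μm/a × 8.96 g/cm³ = 34.82 g·m⁻²·a⁻¹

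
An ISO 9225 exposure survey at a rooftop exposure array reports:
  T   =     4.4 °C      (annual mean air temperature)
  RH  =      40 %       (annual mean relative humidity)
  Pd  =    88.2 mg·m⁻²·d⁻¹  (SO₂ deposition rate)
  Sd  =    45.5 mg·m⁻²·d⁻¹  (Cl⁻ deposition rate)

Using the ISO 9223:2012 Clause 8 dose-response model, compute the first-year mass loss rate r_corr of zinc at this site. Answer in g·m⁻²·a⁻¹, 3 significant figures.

zinc: T≤10 °C ⇒ hinge +0.038·(4.4−10) = -0.2128
  Pd branch = 0.0129·Pd^0.44·e^(0.046·RH+f) = 0.4713 μm/a
  Cl⁻ term: 0.0175·45.5^0.57·exp(0.008·40+0.085·4.4) = 0.3087
  r_corr = 0.4713 + 0.3087 = 0.78 μm/a
Convert to mass loss: 0.78 μm/a × 7.14 g/cm³ = 5.569 g·m⁻²·a⁻¹

r_corr = 5.57 g·m⁻²·a⁻¹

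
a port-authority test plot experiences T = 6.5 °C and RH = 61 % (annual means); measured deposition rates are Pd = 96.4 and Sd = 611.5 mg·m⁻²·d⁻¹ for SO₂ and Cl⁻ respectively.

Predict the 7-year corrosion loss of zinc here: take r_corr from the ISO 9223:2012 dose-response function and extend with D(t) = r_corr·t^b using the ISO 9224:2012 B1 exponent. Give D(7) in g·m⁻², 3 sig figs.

zinc: temperature factor f = +0.038·(-3.5) = -0.1330
  sulphur-dioxide contribution → 1.395 μm/a
  chloride contribution → 1.919 μm/a
  ⇒ r_corr(zinc) = 3.314 μm/a
ISO 9224: D(t) = r_corr · t^b with b = 0.813 (zinc, B1)
  D(7) = 3.314 × 7^0.813 = 3.314 × 4.865 = 16.12 μm
  Mass loss = 16.12 μm × 7.14 g/cm³ = 115.1 g·m⁻²

D(7) = 115 g·m⁻²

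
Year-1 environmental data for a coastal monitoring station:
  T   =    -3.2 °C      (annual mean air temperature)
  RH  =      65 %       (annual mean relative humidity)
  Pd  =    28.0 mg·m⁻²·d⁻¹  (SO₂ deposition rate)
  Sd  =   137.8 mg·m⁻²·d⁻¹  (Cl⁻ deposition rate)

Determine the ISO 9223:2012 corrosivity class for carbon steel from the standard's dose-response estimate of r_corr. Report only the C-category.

carbon steel: f(T) = +0.150·(T−10) [T≤10 °C] = -1.9800
  Pd branch = 1.77·Pd^0.52·e^(0.02·RH+f) = 5.072 μm/a
  Cl⁻ term: 0.102·137.8^0.62·exp(0.033·65+0.04·-3.2) = 16.25
  sum: 5.072 + 16.25 → r_corr = 21.32 μm/a
21.3 μm/a falls in (1.3, 25] for carbon steel → category C2

C2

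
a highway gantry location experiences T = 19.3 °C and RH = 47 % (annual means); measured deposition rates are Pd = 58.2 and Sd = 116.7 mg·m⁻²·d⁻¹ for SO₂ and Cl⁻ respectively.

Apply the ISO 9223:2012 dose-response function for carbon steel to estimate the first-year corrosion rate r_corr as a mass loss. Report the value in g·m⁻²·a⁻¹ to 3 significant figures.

r_corr = 334 g·m⁻²·a⁻¹

carbon steel: T>10 °C ⇒ hinge -0.054·(19.3−10) = -0.5022
  sulphur-dioxide contribution → 22.69 μm/a
  chloride contribution → 19.91 μm/a
  ⇒ r_corr(carbon steel) = 42.6 μm/a
Convert to mass loss: 42.6 μm/a × 7.85 g/cm³ = 334.4 g·m⁻²·a⁻¹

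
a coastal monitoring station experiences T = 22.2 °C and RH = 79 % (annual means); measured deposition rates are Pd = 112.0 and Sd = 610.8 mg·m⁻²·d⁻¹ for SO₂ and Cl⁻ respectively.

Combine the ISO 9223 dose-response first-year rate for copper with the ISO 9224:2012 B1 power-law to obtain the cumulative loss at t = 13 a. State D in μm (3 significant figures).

copper: temperature factor f = -0.080·(12.2) = -0.9760
  SO₂ term: 0.0053·112.0^0.26·exp(0.059·79-0.9760) = 0.7202
  Cl⁻ term: 0.01025·610.8^0.27·exp(0.036·79+0.049·22.2) = 2.954
  r_corr = 0.7202 + 2.954 = 3.675 μm/a
Long-term exponent b (ISO 9224 Table 2, B1) = 0.667
  D(13) = 3.675 × 13^0.667 = 3.675 × 5.534 = 20.33 μm

D(13) = 20.3 μm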